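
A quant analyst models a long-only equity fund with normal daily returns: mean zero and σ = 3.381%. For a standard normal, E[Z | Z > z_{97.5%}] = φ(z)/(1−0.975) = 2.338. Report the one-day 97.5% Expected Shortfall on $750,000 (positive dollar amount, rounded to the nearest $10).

ES = 3.381% × 2.338 = 7.905%.
On $750,000: 0.07905 × $750,000 = $59,288.

$59,290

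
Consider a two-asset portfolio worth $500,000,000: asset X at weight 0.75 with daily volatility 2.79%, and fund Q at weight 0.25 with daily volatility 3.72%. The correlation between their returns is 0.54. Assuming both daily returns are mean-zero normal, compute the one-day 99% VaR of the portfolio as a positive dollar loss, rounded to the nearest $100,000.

σ_p² = 0.75²·2.79² + 0.25²·3.72² + 2·0.54·0.75·0.25·2.79·3.72 = 7.3452 (%²).
σ_p = √7.3452 = 2.710%.
At 99%, z = 2.326.
VaR = 2.326 × 2.710% = 6.303%; on $500,000,000 that is $31,515,000.

$31,500,000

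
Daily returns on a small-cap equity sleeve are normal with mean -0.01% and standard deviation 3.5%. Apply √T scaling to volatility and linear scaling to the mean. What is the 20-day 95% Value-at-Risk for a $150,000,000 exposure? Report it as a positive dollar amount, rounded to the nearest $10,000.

$38,920,000

At 95%, z = 1.645.
σ_{20d} = 3.5% × √20 = 15.652%; μ_{20d} = 20 × -0.01% = -0.200%.
VaR = −(-0.200%) + 1.645 × 15.652% = 25.948%.
On $150,000,000: 0.25948 × $150,000,000 = $38,922,000.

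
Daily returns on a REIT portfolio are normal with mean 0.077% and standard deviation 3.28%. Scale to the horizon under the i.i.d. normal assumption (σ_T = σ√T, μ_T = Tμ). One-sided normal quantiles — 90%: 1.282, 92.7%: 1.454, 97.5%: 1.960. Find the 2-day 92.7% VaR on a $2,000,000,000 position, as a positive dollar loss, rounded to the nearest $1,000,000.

$132,000,000

σ_{2d} = 3.28% × √2 = 4.639%; μ_{2d} = 2 × 0.077% = 0.154%.
VaR = −(0.154%) + 1.454 × 4.639% = 6.591%.
On $2,000,000,000: 0.06591 × $2,000,000,000 = $131,820,000.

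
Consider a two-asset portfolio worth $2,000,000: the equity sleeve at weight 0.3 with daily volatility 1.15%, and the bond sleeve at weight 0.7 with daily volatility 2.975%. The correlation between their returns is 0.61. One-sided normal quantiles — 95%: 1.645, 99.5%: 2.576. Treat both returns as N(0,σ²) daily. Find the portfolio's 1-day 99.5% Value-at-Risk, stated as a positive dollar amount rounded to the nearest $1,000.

σ_p² = 0.3²·1.15² + 0.7²·2.975² + 2·0.61·0.3·0.7·1.15·2.975 = 5.3324 (%²).
σ_p = √5.3324 = 2.309%.
VaR = 2.576 × 2.309% = 5.948%; on $2,000,000 that is $118,960.

$119,000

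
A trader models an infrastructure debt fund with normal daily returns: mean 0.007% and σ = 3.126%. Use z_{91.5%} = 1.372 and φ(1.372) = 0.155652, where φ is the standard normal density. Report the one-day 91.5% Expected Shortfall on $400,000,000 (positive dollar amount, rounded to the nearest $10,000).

Tail multiplier: φ(z)/(1−α) = 0.155652 / 0.085 = 1.831.
ES = −(0.007%) + 3.126% × 1.831 = 5.717%.
On $400,000,000: 0.05717 × $400,000,000 = $22,868,000.

$22,870,000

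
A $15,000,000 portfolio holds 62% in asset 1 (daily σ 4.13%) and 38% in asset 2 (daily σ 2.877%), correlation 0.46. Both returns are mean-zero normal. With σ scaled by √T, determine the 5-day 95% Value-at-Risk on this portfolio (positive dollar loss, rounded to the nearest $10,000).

$1,770,000

σ_p = √(0.62²·4.13² + 0.38²·2.877² + 2·0.46·0.62·0.38·4.13·2.877) = 3.214%.
σ_{5d} = 3.214% × √5 = 7.187%.
z(95%) = 1.645.
VaR = 1.645 × 7.187% = 11.823%; on $15,000,000 that is $1,773,450.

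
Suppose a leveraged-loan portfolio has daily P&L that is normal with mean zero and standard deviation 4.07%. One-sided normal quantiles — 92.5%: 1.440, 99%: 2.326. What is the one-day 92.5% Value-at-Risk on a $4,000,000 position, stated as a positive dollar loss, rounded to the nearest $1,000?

VaR = z·σ = 1.440 × 4.07% = 5.861%.
On $4,000,000: 0.05861 × $4,000,000 = $234,440.

$234,000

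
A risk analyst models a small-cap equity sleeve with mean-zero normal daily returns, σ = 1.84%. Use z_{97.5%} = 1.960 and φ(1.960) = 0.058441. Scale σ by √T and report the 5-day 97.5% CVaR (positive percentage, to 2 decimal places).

σ_{5d} = 1.84% × √5 = 4.114%.
ES multiplier = φ(z)/(1−α) = 0.058441/0.025 = 2.338.
ES = 4.114% × 2.338 = 9.619%.

9.62%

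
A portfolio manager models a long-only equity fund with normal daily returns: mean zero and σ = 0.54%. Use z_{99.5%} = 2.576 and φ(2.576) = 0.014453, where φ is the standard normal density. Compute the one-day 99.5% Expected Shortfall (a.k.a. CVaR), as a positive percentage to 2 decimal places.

1.56%

Tail multiplier: φ(z)/(1−α) = 0.014453 / 0.005 = 2.891.
ES = 0.54% × 2.891 = 1.561%.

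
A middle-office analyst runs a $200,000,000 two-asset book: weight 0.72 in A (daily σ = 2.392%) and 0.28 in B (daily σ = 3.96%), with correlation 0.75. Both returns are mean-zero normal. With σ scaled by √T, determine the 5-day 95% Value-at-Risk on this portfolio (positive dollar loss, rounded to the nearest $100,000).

$19,500,000

σ_p = √(0.72²·2.392² + 0.28²·3.96² + 2·0.75·0.72·0.28·2.392·3.96) = 2.657%.
σ_{5d} = 2.657% × √5 = 5.941%.
z(95%) = 1.645.
VaR = 1.645 × 5.941% = 9.773%; on $200,000,000 that is $19,546,000.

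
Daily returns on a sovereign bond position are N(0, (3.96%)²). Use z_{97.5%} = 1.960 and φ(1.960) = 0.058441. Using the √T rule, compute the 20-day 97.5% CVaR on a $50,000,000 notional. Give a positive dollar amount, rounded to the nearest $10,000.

σ_{20d} = 3.96% × √20 = 17.710%.
ES multiplier = φ(z)/(1−α) = 0.058441/0.025 = 2.338.
ES = 17.710% × 2.338 = 41.406%; on $50,000,000: $20,703,000.

$20,700,000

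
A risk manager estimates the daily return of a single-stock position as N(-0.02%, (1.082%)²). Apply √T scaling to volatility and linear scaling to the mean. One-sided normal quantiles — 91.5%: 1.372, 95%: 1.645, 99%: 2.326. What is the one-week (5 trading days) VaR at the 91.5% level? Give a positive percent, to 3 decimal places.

3.419%

σ_{5d} = 1.082% × √5 = 2.419%; μ_{5d} = 5 × -0.02% = -0.100%.
VaR = −(-0.100%) + 1.372 × 2.419% = 3.419%.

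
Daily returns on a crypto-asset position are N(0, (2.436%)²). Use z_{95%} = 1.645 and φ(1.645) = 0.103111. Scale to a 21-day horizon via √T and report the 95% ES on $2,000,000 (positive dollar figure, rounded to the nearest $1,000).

$460,000

σ_{21d} = 2.436% × √21 = 11.163%.
ES multiplier = φ(z)/(1−α) = 0.103111/0.05 = 2.062.
ES = 11.163% × 2.062 = 23.018%; on $2,000,000: $460,360.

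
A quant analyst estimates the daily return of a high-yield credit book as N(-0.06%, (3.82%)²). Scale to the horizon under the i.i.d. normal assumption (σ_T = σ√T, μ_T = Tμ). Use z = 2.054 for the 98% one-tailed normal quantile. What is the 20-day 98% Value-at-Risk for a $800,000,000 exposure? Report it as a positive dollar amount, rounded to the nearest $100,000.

σ_{20d} = 3.82% × √20 = 17.084%; μ_{20d} = 20 × -0.06% = -1.200%.
VaR = −(-1.200%) + 2.054 × 17.084% = 36.291%.
On $800,000,000: 0.36291 × $800,000,000 = $290,328,000.

$290,300,000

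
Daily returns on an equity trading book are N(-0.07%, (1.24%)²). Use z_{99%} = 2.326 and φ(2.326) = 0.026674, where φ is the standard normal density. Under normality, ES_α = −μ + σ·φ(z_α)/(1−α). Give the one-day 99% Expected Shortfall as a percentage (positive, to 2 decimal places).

Tail multiplier: φ(z)/(1−α) = 0.026674 / 0.01 = 2.667.
ES = −(-0.07%) + 1.24% × 2.667 = 3.377%.

3.38%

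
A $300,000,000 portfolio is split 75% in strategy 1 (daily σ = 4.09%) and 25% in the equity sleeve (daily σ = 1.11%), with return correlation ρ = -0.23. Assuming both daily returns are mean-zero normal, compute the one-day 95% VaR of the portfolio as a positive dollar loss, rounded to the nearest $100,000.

σ_p² = 0.75²·4.09² + 0.25²·1.11² + 2·-0.23·0.75·0.25·4.09·1.11 = 9.0950 (%²).
σ_p = √9.0950 = 3.016%.
At 95%, z = 1.645.
VaR = 1.645 × 3.016% = 4.961%; on $300,000,000 that is $14,883,000.

$14,900,000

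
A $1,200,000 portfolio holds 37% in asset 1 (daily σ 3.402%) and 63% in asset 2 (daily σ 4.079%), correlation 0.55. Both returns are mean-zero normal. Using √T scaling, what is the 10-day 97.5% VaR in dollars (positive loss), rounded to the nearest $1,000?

$255,000

σ_p = √(0.37²·3.402² + 0.63²·4.079² + 2·0.55·0.37·0.63·3.402·4.079) = 3.427%.
σ_{10d} = 3.427% × √10 = 10.837%.
z(97.5%) = 1.960.
VaR = 1.960 × 10.837% = 21.241%; on $1,200,000 that is $254,892.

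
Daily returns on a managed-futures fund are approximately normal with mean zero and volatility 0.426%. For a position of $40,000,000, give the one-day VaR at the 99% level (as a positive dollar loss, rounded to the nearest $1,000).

At 99% one-sided, z = 2.326.
VaR = z·σ = 2.326 × 0.426% = 0.991%.
On $40,000,000: 0.00991 × $40,000,000 = $396,400.

$396,000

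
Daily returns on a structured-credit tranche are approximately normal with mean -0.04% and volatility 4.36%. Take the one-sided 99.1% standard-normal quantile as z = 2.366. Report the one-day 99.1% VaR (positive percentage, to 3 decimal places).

10.356%

VaR = −μ + z·σ = −(-0.04%) + 2.366 × 4.36% = 10.356%.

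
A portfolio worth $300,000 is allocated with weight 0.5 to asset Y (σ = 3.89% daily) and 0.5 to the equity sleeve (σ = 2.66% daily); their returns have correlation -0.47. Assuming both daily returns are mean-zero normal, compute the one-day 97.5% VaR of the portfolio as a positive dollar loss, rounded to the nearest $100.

$10,400

σ_p² = 0.5²·3.89² + 0.5²·2.66² + 2·-0.47·0.5·0.5·3.89·2.66 = 3.1203 (%²).
σ_p = √3.1203 = 1.766%.
At 97.5%, z = 1.960.
VaR = 1.960 × 1.766% = 3.461%; on $300,000 that is $10,383.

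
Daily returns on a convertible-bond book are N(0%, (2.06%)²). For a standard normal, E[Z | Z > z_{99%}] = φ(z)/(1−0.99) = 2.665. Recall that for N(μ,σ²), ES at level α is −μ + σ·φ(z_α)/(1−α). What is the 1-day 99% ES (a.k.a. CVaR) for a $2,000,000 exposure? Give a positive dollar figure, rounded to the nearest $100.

$109,800

ES = 2.06% × 2.665 = 5.490%.
On $2,000,000: 0.05490 × $2,000,000 = $109,800.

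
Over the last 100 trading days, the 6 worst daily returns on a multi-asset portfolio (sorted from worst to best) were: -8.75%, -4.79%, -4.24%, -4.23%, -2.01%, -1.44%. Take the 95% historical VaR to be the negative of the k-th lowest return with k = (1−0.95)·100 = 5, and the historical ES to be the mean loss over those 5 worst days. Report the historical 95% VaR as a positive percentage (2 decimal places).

2.01%

k = 5; the 5th lowest return is -2.01%, so VaR = 2.01%.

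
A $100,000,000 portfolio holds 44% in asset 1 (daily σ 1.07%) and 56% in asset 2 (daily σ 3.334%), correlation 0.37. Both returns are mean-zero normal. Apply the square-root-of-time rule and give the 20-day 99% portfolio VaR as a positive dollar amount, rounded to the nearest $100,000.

σ_p = √(0.44²·1.07² + 0.56²·3.334² + 2·0.37·0.44·0.56·1.07·3.334) = 2.088%.
σ_{20d} = 2.088% × √20 = 9.338%.
z(99%) = 2.326.
VaR = 2.326 × 9.338% = 21.720%; on $100,000,000 that is $21,720,000.

$21,700,000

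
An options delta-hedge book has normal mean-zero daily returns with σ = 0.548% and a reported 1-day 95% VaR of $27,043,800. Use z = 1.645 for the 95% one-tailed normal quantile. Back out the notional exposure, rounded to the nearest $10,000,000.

$3,000,000,000

VaR as a fraction of value: z·σ = 1.645 × 0.548% = 0.90146%.
Position = $27,043,800 / 0.0090146 = $3,000,000,000.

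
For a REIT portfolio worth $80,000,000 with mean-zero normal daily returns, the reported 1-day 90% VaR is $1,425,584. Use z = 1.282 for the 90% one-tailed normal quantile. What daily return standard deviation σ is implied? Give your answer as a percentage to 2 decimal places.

VaR as a fraction: $1,425,584 / $80,000,000 = 1.782%.
σ = VaR / z = 1.782% / 1.282 = 1.390%.

1.39%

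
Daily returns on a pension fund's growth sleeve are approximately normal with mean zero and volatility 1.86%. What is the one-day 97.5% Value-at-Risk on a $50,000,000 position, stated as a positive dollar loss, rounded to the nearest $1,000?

$1,823,000

At 97.5% one-sided, z = 1.960.
VaR = z·σ = 1.960 × 1.86% = 3.646%.
On $50,000,000: 0.03646 × $50,000,000 = $1,823,000.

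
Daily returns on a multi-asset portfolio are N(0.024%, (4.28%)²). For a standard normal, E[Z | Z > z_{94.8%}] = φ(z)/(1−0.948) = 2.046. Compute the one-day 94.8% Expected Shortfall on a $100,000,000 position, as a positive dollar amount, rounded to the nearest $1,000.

$8,733,000

ES = −(0.024%) + 4.28% × 2.046 = 8.733%.
On $100,000,000: 0.08733 × $100,000,000 = $8,733,000.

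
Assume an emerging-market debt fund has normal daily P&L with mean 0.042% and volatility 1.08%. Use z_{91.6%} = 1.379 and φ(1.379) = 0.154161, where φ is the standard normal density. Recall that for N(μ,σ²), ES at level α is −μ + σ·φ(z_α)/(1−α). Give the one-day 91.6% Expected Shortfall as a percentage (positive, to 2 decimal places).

1.94%

Tail multiplier: φ(z)/(1−α) = 0.154161 / 0.084 = 1.835.
ES = −(0.042%) + 1.08% × 1.835 = 1.940%.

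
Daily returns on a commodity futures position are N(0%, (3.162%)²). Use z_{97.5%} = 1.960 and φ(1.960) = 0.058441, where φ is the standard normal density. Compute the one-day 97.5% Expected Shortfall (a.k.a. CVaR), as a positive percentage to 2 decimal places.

Tail multiplier: φ(z)/(1−α) = 0.058441 / 0.025 = 2.338.
ES = 3.162% × 2.338 = 7.393%.

7.39%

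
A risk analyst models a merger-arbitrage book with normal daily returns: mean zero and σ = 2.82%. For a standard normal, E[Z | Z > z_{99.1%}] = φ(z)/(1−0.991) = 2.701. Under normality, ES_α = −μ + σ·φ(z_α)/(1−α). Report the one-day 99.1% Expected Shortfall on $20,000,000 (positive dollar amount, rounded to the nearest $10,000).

$1,520,000

ES = 2.82% × 2.701 = 7.617%.
On $20,000,000: 0.07617 × $20,000,000 = $1,523,400.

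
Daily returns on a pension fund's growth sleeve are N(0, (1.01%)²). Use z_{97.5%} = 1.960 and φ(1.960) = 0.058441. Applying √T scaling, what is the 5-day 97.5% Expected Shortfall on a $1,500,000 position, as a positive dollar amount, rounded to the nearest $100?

$79,200

σ_{5d} = 1.01% × √5 = 2.258%.
ES multiplier = φ(z)/(1−α) = 0.058441/0.025 = 2.338.
ES = 2.258% × 2.338 = 5.279%; on $1,500,000: $79,185.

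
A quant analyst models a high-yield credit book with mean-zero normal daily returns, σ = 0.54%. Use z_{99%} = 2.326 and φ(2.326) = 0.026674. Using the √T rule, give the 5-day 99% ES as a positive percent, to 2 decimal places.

σ_{5d} = 0.54% × √5 = 1.207%.
ES multiplier = φ(z)/(1−α) = 0.026674/0.01 = 2.667.
ES = 1.207% × 2.667 = 3.219%.

3.22%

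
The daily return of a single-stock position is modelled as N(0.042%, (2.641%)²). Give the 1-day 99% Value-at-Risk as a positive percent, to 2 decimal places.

At 99% one-sided, z = 2.326.
VaR = −μ + z·σ = −(0.042%) + 2.326 × 2.641% = 6.101%.

6.10%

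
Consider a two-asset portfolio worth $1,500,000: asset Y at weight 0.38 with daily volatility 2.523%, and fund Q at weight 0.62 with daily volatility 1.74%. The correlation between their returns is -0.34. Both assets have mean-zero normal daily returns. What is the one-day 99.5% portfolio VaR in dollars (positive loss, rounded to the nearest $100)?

$45,400

σ_p² = 0.38²·2.523² + 0.62²·1.74² + 2·-0.34·0.38·0.62·2.523·1.74 = 1.3797 (%²).
σ_p = √1.3797 = 1.175%.
At 99.5%, z = 2.576.
VaR = 2.576 × 1.175% = 3.027%; on $1,500,000 that is $45,405.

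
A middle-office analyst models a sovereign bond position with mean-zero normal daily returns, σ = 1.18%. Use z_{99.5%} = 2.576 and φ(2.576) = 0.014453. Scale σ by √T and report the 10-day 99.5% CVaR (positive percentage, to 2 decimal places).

10.79%

σ_{10d} = 1.18% × √10 = 3.731%.
ES multiplier = φ(z)/(1−α) = 0.014453/0.005 = 2.891.
ES = 3.731% × 2.891 = 10.786%.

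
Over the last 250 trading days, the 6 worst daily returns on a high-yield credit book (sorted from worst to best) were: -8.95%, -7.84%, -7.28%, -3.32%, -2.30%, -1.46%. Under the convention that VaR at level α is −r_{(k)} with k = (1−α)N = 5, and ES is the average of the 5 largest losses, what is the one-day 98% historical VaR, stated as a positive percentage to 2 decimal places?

2.30%

k = 5; the 5th lowest return is -2.30%, so VaR = 2.30%.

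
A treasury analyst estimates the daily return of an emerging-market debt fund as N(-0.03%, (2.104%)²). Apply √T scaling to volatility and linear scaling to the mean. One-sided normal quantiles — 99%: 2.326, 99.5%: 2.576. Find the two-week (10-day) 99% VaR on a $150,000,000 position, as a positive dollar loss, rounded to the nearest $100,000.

σ_{10d} = 2.104% × √10 = 6.653%; μ_{10d} = 10 × -0.03% = -0.300%.
VaR = −(-0.300%) + 2.326 × 6.653% = 15.775%.
On $150,000,000: 0.15775 × $150,000,000 = $23,662,500.

$23,700,000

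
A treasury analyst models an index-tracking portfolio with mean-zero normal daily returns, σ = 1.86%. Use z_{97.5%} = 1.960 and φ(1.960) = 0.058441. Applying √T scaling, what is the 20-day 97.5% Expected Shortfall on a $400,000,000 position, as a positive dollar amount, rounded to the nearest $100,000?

$77,800,000

σ_{20d} = 1.86% × √20 = 8.318%.
ES multiplier = φ(z)/(1−α) = 0.058441/0.025 = 2.338.
ES = 8.318% × 2.338 = 19.447%; on $400,000,000: $77,788,000.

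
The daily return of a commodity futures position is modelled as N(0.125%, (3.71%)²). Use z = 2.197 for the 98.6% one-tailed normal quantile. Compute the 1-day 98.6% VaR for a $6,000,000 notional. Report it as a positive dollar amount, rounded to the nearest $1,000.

VaR = −μ + z·σ = −(0.125%) + 2.197 × 3.71% = 8.026%.
On $6,000,000: 0.08026 × $6,000,000 = $481,560.

$482,000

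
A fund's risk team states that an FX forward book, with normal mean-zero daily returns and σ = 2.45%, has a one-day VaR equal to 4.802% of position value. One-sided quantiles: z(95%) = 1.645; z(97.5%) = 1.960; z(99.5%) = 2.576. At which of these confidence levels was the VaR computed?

Implied z = VaR/σ = 4.802 / 2.45 = 1.960.
This matches z(97.5%) = 1.960.

97.5%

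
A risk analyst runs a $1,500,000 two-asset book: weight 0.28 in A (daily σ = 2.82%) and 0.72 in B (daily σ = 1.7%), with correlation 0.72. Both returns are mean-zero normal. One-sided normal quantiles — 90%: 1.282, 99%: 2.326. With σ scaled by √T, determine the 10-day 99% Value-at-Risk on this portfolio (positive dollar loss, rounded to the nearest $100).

$206,800

σ_p = √(0.28²·2.82² + 0.72²·1.7² + 2·0.72·0.28·0.72·2.82·1.7) = 1.874%.
σ_{10d} = 1.874% × √10 = 5.926%.
VaR = 2.326 × 5.926% = 13.784%; on $1,500,000 that is $206,760.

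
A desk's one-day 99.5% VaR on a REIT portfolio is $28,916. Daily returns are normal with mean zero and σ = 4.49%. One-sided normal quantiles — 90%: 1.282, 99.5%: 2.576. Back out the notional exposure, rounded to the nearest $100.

VaR as a fraction of value: z·σ = 2.576 × 4.49% = 11.5662%.
Position = $28,916 / 0.115662 = $250,003.

$250,000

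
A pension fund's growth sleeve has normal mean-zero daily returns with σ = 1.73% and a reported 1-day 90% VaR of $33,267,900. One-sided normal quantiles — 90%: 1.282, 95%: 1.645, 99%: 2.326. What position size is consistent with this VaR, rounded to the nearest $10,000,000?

$1,500,000,000

VaR as a fraction of value: z·σ = 1.282 × 1.73% = 2.21786%.
Position = $33,267,900 / 0.0221786 = $1,500,000,000.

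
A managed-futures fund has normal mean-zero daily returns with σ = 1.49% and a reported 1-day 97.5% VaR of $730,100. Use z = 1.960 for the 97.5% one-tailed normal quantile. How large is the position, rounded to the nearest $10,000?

$25,000,000

VaR as a fraction of value: z·σ = 1.960 × 1.49% = 2.9204%.
Position = $730,100 / 0.029204 = $25,000,000.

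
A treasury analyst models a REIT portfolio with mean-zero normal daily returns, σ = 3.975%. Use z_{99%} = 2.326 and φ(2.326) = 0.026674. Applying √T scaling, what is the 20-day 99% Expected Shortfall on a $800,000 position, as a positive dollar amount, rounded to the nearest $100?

$379,300

σ_{20d} = 3.975% × √20 = 17.777%.
ES multiplier = φ(z)/(1−α) = 0.026674/0.01 = 2.667.
ES = 17.777% × 2.667 = 47.411%; on $800,000: $379,288.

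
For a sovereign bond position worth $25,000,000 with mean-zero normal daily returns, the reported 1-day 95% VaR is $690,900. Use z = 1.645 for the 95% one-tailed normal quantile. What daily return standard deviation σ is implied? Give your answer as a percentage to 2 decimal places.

1.68%

VaR as a fraction: $690,900 / $25,000,000 = 2.764%.
σ = VaR / z = 2.764% / 1.645 = 1.680%.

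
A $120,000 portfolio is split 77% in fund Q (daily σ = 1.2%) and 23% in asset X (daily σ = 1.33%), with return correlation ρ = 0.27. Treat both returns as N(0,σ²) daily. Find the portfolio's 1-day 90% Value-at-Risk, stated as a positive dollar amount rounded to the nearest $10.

$1,610

σ_p² = 0.77²·1.2² + 0.23²·1.33² + 2·0.27·0.77·0.23·1.2·1.33 = 1.1000 (%²).
σ_p = √1.1000 = 1.049%.
At 90%, z = 1.282.
VaR = 1.282 × 1.049% = 1.345%; on $120,000 that is $1,614.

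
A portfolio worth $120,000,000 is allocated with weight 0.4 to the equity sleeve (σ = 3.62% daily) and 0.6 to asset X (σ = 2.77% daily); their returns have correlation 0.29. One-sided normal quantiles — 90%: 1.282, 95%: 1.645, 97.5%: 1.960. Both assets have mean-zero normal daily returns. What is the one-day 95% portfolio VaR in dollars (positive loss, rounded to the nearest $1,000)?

$4,937,000

σ_p² = 0.4²·3.62² + 0.6²·2.77² + 2·0.29·0.4·0.6·3.62·2.77 = 6.2548 (%²).
σ_p = √6.2548 = 2.501%.
VaR = 1.645 × 2.501% = 4.114%; on $120,000,000 that is $4,936,800.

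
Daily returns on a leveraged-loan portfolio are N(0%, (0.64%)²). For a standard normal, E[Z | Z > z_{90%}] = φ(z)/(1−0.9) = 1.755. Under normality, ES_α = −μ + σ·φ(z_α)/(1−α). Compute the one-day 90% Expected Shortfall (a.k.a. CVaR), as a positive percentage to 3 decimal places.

1.123%

ES = 0.64% × 1.755 = 1.123%.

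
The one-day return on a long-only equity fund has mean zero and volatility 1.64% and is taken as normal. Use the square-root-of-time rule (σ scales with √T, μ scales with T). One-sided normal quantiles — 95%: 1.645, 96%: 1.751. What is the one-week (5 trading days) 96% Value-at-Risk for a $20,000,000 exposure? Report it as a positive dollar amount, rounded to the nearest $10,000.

σ_{5d} = 1.64% × √5 = 3.667%.
VaR = 1.751 × 3.667% = 6.421%.
On $20,000,000: 0.06421 × $20,000,000 = $1,284,200.

$1,280,000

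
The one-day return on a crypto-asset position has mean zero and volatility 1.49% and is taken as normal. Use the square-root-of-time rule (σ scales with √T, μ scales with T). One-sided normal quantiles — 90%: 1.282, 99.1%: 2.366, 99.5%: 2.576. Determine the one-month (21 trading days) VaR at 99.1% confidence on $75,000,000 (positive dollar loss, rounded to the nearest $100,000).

$12,100,000

σ_{21d} = 1.49% × √21 = 6.828%.
VaR = 2.366 × 6.828% = 16.155%.
On $75,000,000: 0.16155 × $75,000,000 = $12,116,250.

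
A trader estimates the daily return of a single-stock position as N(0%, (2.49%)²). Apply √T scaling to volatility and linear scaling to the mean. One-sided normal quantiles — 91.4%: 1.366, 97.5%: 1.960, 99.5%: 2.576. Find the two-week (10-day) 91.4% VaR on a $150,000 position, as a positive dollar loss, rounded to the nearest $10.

σ_{10d} = 2.49% × √10 = 7.874%.
VaR = 1.366 × 7.874% = 10.756%.
On $150,000: 0.10756 × $150,000 = $16,134.

$16,130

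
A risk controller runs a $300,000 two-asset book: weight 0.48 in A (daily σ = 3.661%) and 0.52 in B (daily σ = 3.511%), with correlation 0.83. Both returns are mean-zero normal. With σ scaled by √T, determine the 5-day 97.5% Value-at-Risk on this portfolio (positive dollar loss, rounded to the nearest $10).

$45,060

σ_p = √(0.48²·3.661² + 0.52²·3.511² + 2·0.83·0.48·0.52·3.661·3.511) = 3.427%.
σ_{5d} = 3.427% × √5 = 7.663%.
z(97.5%) = 1.960.
VaR = 1.960 × 7.663% = 15.019%; on $300,000 that is $45,057.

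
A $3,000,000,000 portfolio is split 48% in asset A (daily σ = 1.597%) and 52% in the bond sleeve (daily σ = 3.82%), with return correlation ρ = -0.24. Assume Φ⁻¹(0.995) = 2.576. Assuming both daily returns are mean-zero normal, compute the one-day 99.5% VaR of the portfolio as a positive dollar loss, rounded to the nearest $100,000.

$150,700,000

σ_p² = 0.48²·1.597² + 0.52²·3.82² + 2·-0.24·0.48·0.52·1.597·3.82 = 3.8025 (%²).
σ_p = √3.8025 = 1.950%.
VaR = 2.576 × 1.950% = 5.023%; on $3,000,000,000 that is $150,690,000.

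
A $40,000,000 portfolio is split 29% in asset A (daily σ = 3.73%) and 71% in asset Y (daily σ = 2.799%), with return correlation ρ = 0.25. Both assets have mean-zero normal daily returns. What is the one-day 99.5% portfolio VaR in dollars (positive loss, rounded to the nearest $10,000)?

$2,560,000

σ_p² = 0.29²·3.73² + 0.71²·2.799² + 2·0.25·0.29·0.71·3.73·2.799 = 6.1942 (%²).
σ_p = √6.1942 = 2.489%.
At 99.5%, z = 2.576.
VaR = 2.576 × 2.489% = 6.412%; on $40,000,000 that is $2,564,800.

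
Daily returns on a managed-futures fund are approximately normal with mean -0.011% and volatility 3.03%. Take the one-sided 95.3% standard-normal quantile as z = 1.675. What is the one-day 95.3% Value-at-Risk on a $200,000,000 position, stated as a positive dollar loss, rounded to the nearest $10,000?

VaR = −μ + z·σ = −(-0.011%) + 1.675 × 3.03% = 5.086%.
On $200,000,000: 0.05086 × $200,000,000 = $10,172,000.

$10,170,000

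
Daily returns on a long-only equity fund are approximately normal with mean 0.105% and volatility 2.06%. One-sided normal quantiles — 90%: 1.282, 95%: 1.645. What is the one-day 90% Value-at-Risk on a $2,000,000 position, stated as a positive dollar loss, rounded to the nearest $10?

VaR = −μ + z·σ = −(0.105%) + 1.282 × 2.06% = 2.536%.
On $2,000,000: 0.02536 × $2,000,000 = $50,720.

$50,720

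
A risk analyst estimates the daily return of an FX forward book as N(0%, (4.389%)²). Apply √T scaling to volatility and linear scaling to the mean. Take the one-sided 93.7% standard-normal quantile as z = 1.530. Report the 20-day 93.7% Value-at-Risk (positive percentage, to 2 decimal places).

30.03%

σ_{20d} = 4.389% × √20 = 19.628%.
VaR = 1.530 × 19.628% = 30.031%.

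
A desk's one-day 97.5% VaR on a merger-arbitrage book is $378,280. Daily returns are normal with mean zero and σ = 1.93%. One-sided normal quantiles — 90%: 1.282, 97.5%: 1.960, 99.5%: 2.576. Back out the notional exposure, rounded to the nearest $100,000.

VaR as a fraction of value: z·σ = 1.960 × 1.93% = 3.7828%.
Position = $378,280 / 0.037828 = $10,000,000.

$10,000,000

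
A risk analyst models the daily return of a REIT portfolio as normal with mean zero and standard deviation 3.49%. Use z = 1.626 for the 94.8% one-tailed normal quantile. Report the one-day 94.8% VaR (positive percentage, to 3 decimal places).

5.675%

VaR = z·σ = 1.626 × 3.49% = 5.675%.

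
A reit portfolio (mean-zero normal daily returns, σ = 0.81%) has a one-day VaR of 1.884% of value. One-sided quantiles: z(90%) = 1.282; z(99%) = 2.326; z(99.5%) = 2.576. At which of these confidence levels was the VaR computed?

99%

Implied z = VaR/σ = 1.884 / 0.81 = 2.326.
This matches z(99%) = 2.326.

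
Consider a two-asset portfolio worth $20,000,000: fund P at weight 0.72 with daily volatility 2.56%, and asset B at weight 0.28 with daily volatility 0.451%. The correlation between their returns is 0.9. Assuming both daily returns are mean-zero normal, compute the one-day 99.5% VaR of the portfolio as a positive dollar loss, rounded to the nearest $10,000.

σ_p² = 0.72²·2.56² + 0.28²·0.451² + 2·0.9·0.72·0.28·2.56·0.451 = 3.8323 (%²).
σ_p = √3.8323 = 1.958%.
At 99.5%, z = 2.576.
VaR = 2.576 × 1.958% = 5.044%; on $20,000,000 that is $1,008,800.

$1,010,000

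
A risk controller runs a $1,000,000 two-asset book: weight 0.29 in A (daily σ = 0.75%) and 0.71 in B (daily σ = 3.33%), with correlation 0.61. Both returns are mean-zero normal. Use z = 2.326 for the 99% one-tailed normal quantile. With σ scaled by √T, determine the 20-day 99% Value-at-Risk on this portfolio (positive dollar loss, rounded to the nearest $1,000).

$260,000

σ_p = √(0.29²·0.75² + 0.71²·3.33² + 2·0.61·0.29·0.71·0.75·3.33) = 2.503%.
σ_{20d} = 2.503% × √20 = 11.194%.
VaR = 2.326 × 11.194% = 26.037%; on $1,000,000 that is $260,370.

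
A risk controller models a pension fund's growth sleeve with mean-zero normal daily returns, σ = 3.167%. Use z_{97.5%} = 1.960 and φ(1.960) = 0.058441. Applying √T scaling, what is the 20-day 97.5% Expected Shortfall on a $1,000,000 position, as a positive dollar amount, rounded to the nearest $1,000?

σ_{20d} = 3.167% × √20 = 14.163%.
ES multiplier = φ(z)/(1−α) = 0.058441/0.025 = 2.338.
ES = 14.163% × 2.338 = 33.113%; on $1,000,000: $331,130.

$331,000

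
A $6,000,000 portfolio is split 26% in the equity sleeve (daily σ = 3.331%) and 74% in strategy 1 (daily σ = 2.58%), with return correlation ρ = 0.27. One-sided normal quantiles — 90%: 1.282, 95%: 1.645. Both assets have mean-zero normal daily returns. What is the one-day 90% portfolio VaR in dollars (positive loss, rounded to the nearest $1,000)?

σ_p² = 0.26²·3.331² + 0.74²·2.58² + 2·0.27·0.26·0.74·3.331·2.58 = 5.2880 (%²).
σ_p = √5.2880 = 2.300%.
VaR = 1.282 × 2.300% = 2.949%; on $6,000,000 that is $176,940.

$177,000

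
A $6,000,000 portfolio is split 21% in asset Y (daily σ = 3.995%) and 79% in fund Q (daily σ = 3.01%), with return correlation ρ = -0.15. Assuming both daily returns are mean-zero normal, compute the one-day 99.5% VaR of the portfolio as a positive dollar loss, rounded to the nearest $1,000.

$371,000

σ_p² = 0.21²·3.995² + 0.79²·3.01² + 2·-0.15·0.21·0.79·3.995·3.01 = 5.7598 (%²).
σ_p = √5.7598 = 2.400%.
At 99.5%, z = 2.576.
VaR = 2.576 × 2.400% = 6.182%; on $6,000,000 that is $370,920.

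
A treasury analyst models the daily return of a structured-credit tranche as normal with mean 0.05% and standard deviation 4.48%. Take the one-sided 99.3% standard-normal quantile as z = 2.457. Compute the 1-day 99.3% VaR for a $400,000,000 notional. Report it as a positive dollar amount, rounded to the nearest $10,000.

VaR = −μ + z·σ = −(0.05%) + 2.457 × 4.48% = 10.957%.
On $400,000,000: 0.10957 × $400,000,000 = $43,828,000.

$43,830,000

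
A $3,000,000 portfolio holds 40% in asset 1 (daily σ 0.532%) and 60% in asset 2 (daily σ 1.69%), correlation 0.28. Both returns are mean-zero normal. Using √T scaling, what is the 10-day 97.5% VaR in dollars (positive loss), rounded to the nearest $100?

σ_p = √(0.4²·0.532² + 0.6²·1.69² + 2·0.28·0.4·0.6·0.532·1.69) = 1.093%.
σ_{10d} = 1.093% × √10 = 3.456%.
z(97.5%) = 1.960.
VaR = 1.960 × 3.456% = 6.774%; on $3,000,000 that is $203,220.

$203,200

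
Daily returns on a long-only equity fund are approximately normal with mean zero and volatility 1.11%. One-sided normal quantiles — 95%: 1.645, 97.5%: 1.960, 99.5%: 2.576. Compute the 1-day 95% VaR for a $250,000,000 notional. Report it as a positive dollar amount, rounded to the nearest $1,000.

VaR = z·σ = 1.645 × 1.11% = 1.826%.
On $250,000,000: 0.01826 × $250,000,000 = $4,565,000.

$4,565,000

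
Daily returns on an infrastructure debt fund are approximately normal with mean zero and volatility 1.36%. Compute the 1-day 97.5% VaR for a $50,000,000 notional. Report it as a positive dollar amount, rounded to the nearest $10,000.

$1,330,000

At 97.5% one-sided, z = 1.960.
VaR = z·σ = 1.960 × 1.36% = 2.666%.
On $50,000,000: 0.02666 × $50,000,000 = $1,333,000.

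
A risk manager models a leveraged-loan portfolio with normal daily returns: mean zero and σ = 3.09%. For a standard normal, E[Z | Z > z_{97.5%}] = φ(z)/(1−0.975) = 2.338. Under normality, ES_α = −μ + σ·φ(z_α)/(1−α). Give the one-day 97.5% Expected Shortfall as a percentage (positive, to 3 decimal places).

ES = 3.09% × 2.338 = 7.224%.

7.224%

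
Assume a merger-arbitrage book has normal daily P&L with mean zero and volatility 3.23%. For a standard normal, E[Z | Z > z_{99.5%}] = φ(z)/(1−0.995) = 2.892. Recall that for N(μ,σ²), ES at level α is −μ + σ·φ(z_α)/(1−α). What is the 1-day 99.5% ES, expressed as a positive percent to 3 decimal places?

ES = 3.23% × 2.892 = 9.341%.

9.341%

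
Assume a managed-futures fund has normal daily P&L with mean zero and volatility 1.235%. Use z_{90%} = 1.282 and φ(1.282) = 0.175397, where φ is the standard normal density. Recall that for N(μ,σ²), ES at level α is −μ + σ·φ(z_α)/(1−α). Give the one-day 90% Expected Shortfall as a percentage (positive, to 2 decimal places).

Tail multiplier: φ(z)/(1−α) = 0.175397 / 0.1 = 1.754.
ES = 1.235% × 1.754 = 2.166%.

2.17%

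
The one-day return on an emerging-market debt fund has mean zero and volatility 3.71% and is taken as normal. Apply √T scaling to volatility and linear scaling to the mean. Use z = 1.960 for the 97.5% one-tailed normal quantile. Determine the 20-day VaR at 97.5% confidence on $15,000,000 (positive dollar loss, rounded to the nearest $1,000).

σ_{20d} = 3.71% × √20 = 16.592%.
VaR = 1.960 × 16.592% = 32.520%.
On $15,000,000: 0.32520 × $15,000,000 = $4,878,000.

$4,878,000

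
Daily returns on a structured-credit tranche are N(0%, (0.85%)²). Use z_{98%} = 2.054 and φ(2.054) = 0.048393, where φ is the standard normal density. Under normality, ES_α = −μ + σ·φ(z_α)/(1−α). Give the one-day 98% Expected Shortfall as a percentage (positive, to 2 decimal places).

2.06%

Tail multiplier: φ(z)/(1−α) = 0.048393 / 0.02 = 2.420.
ES = 0.85% × 2.420 = 2.057%.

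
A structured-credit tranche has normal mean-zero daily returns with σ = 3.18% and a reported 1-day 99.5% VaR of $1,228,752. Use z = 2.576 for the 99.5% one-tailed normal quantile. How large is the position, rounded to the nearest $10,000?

VaR as a fraction of value: z·σ = 2.576 × 3.18% = 8.19168%.
Position = $1,228,752 / 0.0819168 = $15,000,000.

$15,000,000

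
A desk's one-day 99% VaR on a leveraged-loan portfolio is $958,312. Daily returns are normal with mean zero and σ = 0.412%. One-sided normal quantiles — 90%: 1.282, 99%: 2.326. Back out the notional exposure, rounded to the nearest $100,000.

VaR as a fraction of value: z·σ = 2.326 × 0.412% = 0.958312%.
Position = $958,312 / 0.00958312 = $100,000,000.

$100,000,000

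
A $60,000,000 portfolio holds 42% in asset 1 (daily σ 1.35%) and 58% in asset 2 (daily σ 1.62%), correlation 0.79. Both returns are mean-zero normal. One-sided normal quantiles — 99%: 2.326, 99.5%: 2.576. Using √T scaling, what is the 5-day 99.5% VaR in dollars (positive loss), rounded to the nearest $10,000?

$4,940,000

σ_p = √(0.42²·1.35² + 0.58²·1.62² + 2·0.79·0.42·0.58·1.35·1.62) = 1.430%.
σ_{5d} = 1.430% × √5 = 3.198%.
VaR = 2.576 × 3.198% = 8.238%; on $60,000,000 that is $4,942,800.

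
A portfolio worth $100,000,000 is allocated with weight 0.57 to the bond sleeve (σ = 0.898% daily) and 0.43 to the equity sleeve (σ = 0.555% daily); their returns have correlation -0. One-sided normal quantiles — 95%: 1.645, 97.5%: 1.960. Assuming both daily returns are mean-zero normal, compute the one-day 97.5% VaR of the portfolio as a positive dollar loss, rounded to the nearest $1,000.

σ_p² = 0.57²·0.898² + 0.43²·0.555² + 2·-0·0.57·0.43·0.898·0.555 = 0.3190 (%²).
σ_p = √0.3190 = 0.565%.
VaR = 1.960 × 0.565% = 1.107%; on $100,000,000 that is $1,107,000.

$1,107,000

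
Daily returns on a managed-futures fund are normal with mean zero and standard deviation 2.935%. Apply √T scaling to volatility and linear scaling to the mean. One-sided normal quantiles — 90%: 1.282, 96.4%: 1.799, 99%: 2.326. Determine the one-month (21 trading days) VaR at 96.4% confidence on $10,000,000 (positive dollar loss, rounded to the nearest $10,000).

σ_{21d} = 2.935% × √21 = 13.450%.
VaR = 1.799 × 13.450% = 24.197%.
On $10,000,000: 0.24197 × $10,000,000 = $2,419,700.

$2,420,000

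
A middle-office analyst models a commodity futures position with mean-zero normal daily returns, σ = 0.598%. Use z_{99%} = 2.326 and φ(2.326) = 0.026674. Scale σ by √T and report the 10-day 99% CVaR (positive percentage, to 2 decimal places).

σ_{10d} = 0.598% × √10 = 1.891%.
ES multiplier = φ(z)/(1−α) = 0.026674/0.01 = 2.667.
ES = 1.891% × 2.667 = 5.043%.

5.04%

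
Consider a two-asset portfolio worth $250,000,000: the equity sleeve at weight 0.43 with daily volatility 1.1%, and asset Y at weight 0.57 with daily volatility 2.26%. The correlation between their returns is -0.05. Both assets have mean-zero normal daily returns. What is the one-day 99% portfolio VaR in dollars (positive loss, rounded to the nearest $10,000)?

σ_p² = 0.43²·1.1² + 0.57²·2.26² + 2·-0.05·0.43·0.57·1.1·2.26 = 1.8223 (%²).
σ_p = √1.8223 = 1.350%.
At 99%, z = 2.326.
VaR = 2.326 × 1.350% = 3.140%; on $250,000,000 that is $7,850,000.

$7,850,000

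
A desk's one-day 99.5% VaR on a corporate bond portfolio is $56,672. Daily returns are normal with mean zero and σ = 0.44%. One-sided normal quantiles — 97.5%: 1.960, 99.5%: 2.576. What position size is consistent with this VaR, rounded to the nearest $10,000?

VaR as a fraction of value: z·σ = 2.576 × 0.44% = 1.13344%.
Position = $56,672 / 0.0113344 = $5,000,000.

$5,000,000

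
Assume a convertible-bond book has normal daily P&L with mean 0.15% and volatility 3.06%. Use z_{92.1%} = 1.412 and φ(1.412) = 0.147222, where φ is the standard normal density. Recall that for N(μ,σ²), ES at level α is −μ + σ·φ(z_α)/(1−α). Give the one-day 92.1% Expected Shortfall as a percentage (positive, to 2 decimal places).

Tail multiplier: φ(z)/(1−α) = 0.147222 / 0.079 = 1.864.
ES = −(0.15%) + 3.06% × 1.864 = 5.554%.

5.55%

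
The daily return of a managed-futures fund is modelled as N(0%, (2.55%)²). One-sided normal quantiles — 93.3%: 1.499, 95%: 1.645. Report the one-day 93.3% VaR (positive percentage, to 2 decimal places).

3.82%

VaR = z·σ = 1.499 × 2.55% = 3.822%.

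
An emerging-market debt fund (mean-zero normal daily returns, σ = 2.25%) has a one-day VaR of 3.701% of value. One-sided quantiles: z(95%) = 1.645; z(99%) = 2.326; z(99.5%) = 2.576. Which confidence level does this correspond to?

95%

Implied z = VaR/σ = 3.701 / 2.25 = 1.645.
This matches z(95%) = 1.645.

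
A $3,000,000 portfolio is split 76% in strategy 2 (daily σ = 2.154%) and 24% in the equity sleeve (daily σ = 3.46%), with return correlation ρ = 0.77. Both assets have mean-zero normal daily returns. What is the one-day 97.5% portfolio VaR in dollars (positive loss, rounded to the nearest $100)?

σ_p² = 0.76²·2.154² + 0.24²·3.46² + 2·0.77·0.76·0.24·2.154·3.46 = 5.4629 (%²).
σ_p = √5.4629 = 2.337%.
At 97.5%, z = 1.960.
VaR = 1.960 × 2.337% = 4.581%; on $3,000,000 that is $137,430.

$137,400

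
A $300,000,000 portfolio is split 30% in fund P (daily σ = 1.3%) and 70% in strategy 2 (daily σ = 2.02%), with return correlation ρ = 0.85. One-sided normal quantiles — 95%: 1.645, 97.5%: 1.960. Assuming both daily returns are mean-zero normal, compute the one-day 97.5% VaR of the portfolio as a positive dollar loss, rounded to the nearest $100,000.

$10,300,000

σ_p² = 0.3²·1.3² + 0.7²·2.02² + 2·0.85·0.3·0.7·1.3·2.02 = 3.0890 (%²).
σ_p = √3.0890 = 1.758%.
VaR = 1.960 × 1.758% = 3.446%; on $300,000,000 that is $10,338,000.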